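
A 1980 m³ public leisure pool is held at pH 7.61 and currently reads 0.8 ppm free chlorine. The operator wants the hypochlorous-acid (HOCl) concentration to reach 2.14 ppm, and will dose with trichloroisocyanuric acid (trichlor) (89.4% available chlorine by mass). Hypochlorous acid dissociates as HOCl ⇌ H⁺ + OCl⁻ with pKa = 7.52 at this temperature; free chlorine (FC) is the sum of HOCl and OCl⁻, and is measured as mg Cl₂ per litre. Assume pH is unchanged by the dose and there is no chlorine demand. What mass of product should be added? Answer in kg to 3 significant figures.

Volume: 1980 m³ = 1,980,000 L.
[OCl⁻]/[HOCl] = 10^(pH − pKa) = 10^(7.61 − 7.52) = 1.23; fraction as HOCl = 1/(1 + 1.23) = 0.4484.
Free chlorine required for 2.14 ppm HOCl: 2.14 / 0.4484 = 4.773 ppm.
FC to add: 4.773 − 0.8 = 3.973 mg/L as Cl₂.
Cl₂ equivalent: 3.973 mg/L × 1,980,000 L = 7866 g.
Product at 89.4% available Cl: 7866 / 0.894 = 8799 g.

8.80 kg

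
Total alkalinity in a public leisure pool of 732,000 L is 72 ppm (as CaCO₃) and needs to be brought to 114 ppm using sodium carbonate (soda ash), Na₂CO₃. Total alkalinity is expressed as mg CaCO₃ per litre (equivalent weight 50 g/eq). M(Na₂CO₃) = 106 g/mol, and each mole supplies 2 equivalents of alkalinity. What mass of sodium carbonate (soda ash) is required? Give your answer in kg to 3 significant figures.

32.6 kg

Alkalinity to add: (114 − 72) = 42 mg/L as CaCO₃ × 732,000 L = 30,740 g as CaCO₃.
Equivalents: 30,740 g ÷ 50 g/eq = 614.9 eq.
Each mole of Na₂CO₃ supplies 2 eq, so 614.9 / 2 = 307.4 mol.
Mass: 307.4 mol × 106 g/mol = 32,590 g.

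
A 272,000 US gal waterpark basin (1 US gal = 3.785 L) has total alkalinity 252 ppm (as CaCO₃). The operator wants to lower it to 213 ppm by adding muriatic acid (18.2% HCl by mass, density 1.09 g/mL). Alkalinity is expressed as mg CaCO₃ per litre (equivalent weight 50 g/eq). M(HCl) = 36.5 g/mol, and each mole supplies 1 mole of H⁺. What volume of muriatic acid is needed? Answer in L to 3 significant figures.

148 L

Volume: 272,000 US gal × 3.785 L/gal = 1,029,520 L.
Alkalinity to neutralize: (252 − 213) = 39 mg/L as CaCO₃ × 1,029,520 L = 40,150 g as CaCO₃.
Equivalents of H⁺ required: 40,150 ÷ 50 g/eq = 803 eq = 803 mol HCl.
Mass of HCl: 803 × 36.5 = 29,310 g.
Mass of 18.2% solution: 29,310 / 0.182 = 161,000 g.
Volume: 161,000 g ÷ 1.09 g/mL = 147,700 mL.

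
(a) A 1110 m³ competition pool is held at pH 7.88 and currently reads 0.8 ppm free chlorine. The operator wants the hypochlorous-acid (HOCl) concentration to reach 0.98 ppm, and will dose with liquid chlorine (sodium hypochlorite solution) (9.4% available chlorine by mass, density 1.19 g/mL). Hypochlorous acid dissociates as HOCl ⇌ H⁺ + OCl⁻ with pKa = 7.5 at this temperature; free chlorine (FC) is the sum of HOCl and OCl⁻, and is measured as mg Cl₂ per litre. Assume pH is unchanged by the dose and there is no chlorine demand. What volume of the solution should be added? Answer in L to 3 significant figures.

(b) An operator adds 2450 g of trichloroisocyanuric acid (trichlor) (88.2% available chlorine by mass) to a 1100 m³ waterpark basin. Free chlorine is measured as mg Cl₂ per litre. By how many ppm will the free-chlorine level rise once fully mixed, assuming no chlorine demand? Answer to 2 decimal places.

(a) 25.1 L; (b) 1.96 ppm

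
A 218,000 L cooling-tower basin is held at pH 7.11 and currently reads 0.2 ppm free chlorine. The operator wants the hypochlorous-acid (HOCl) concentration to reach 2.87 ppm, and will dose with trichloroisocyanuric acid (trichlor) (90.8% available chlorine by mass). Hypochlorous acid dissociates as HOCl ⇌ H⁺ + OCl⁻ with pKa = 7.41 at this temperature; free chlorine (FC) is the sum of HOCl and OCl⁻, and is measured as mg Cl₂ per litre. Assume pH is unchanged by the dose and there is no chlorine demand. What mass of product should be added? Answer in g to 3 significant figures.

[OCl⁻]/[HOCl] = 10^(pH − pKa) = 10^(7.11 − 7.41) = 0.5012; fraction as HOCl = 1/(1 + 0.5012) = 0.6661.
Free chlorine required for 2.87 ppm HOCl: 2.87 / 0.6661 = 4.308 ppm.
FC to add: 4.308 − 0.2 = 4.108 mg/L as Cl₂.
Cl₂ equivalent: 4.108 mg/L × 218,000 L = 895.6 g.
Product at 90.8% available Cl: 895.6 / 0.908 = 986.4 g.

986 g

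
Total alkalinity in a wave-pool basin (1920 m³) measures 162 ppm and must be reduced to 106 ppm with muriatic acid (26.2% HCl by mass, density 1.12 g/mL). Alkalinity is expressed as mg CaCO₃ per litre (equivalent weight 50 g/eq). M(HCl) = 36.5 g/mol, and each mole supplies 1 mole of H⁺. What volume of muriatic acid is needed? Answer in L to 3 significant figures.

Volume: 1920 m³ = 1,920,000 L.
Alkalinity to neutralize: (162 − 106) = 56 mg/L as CaCO₃ × 1,920,000 L = 107,500 g as CaCO₃.
Equivalents of H⁺ required: 107,500 ÷ 50 g/eq = 2150 eq = 2150 mol HCl.
Mass of HCl: 2150 × 36.5 = 78,490 g.
Mass of 26.2% solution: 78,490 / 0.262 = 299,600 g.
Volume: 299,600 g ÷ 1.12 g/mL = 267,500 mL.

267 L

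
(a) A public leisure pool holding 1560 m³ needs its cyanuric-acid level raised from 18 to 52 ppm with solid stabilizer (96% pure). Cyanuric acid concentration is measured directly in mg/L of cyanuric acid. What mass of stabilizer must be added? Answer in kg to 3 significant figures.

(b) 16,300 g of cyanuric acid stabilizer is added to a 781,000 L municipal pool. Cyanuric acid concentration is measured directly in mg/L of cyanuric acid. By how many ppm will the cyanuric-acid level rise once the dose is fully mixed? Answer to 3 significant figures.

(a) 55.2 kg; (b) 20.9 ppm

(a) Volume: 1560 m³ = 1,560,000 L.
(a) CYA to add: (52 − 18) = 34 mg/L × 1,560,000 L = 53,040 g cyanuric acid.
(a) At 96% purity: 53,040 / 0.96 = 55,250 g product.

(b) Rise: 16,300 g / 781,000 L × 1000 = 20.87 mg/L.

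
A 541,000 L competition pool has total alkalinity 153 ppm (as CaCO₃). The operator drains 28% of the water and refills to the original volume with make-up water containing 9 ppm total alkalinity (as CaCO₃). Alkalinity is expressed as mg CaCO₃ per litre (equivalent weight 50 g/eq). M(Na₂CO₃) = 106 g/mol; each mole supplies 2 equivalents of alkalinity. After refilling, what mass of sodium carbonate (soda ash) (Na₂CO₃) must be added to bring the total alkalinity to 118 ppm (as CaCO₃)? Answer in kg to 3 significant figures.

3.05 kg

After draining 28% and refilling: 153 × 0.72 + 9 × 0.28 = 112.68 ppm.
Deficit to target: 118 − 112.68 = 5.32 mg/L.
As CaCO₃: 5.32 mg/L × 541,000 L = 2878 g; ÷ 50 g/eq ÷ 2 = 28.78 mol Na₂CO₃.
Mass: 28.78 × 106 = 3051 g.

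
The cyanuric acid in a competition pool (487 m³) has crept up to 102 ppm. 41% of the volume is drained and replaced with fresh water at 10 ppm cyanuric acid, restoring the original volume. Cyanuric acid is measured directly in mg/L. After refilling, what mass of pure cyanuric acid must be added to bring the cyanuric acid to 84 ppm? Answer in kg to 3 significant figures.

Volume: 487 m³ = 487,000 L.
After draining 41% and refilling: 102 × 0.59 + 10 × 0.41 = 64.28 ppm.
Deficit to target: 84 − 64.28 = 19.72 mg/L.
Mass: 19.72 mg/L × 487,000 L = 9604 g cyanuric acid.

9.60 kg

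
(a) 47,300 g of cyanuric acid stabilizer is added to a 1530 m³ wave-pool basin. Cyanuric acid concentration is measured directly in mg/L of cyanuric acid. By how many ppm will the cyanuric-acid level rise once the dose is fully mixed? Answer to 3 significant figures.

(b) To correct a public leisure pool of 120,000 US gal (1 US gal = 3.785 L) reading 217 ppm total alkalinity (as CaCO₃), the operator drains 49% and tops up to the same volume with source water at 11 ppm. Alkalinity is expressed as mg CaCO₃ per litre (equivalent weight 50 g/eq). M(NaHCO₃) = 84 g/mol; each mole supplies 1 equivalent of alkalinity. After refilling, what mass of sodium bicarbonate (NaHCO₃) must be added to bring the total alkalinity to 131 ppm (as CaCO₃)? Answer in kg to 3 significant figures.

(a) Volume: 1530 m³ = 1,530,000 L.
(a) Rise: 47,300 g / 1,530,000 L × 1000 = 30.92 mg/L.

(b) Volume: 120,000 US gal × 3.785 L/gal = 454,200 L.
(b) After draining 49% and refilling: 217 × 0.51 + 11 × 0.49 = 116.06 ppm.
(b) Deficit to target: 131 − 116.06 = 14.94 mg/L.
(b) As CaCO₃: 14.94 mg/L × 454,200 L = 6786 g; ÷ 50 g/eq ÷ 1 = 135.7 mol NaHCO₃.
(b) Mass: 135.7 × 84 = 11,400 g.

(a) 30.9 ppm; (b) 11.4 kg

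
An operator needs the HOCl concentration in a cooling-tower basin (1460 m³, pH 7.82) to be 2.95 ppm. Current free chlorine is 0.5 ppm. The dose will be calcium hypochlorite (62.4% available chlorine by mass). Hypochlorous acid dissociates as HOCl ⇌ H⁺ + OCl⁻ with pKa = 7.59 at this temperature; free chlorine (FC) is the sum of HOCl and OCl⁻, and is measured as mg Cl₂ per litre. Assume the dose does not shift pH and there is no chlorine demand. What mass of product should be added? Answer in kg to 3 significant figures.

17.5 kg

Volume: 1460 m³ = 1,460,000 L.
[OCl⁻]/[HOCl] = 10^(pH − pKa) = 10^(7.82 − 7.59) = 1.698; fraction as HOCl = 1/(1 + 1.698) = 0.3706.
Free chlorine required for 2.95 ppm HOCl: 2.95 / 0.3706 = 7.96 ppm.
FC to add: 7.96 − 0.5 = 7.46 mg/L as Cl₂.
Cl₂ equivalent: 7.46 mg/L × 1,460,000 L = 10,890 g.
Product at 62.4% available Cl: 10,890 / 0.624 = 17,450 g.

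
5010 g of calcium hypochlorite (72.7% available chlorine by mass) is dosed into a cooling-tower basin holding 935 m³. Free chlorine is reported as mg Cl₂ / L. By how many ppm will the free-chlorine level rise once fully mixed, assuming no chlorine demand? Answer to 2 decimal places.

3.90 ppm

Volume: 935 m³ = 935,000 L.
Available chlorine delivered: 5010 g × 0.727 = 3642 g as Cl₂.
Concentration rise: 3642 g / 935,000 L = 3.895 mg/L = 3.90 ppm.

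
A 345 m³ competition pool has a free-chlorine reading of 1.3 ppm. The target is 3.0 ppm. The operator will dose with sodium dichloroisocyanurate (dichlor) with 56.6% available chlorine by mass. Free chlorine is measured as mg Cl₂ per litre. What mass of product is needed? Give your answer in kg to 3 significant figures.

1.04 kg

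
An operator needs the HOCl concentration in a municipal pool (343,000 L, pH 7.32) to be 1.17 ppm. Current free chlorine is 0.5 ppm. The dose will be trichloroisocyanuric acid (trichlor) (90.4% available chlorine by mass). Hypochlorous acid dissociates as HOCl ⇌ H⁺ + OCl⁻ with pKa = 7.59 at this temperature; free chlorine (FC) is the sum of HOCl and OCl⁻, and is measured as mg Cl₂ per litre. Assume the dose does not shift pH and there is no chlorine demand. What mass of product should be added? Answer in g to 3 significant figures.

[OCl⁻]/[HOCl] = 10^(pH − pKa) = 10^(7.32 − 7.59) = 0.537; fraction as HOCl = 1/(1 + 0.537) = 0.6506.
Free chlorine required for 1.17 ppm HOCl: 1.17 / 0.6506 = 1.798 ppm.
FC to add: 1.798 − 0.5 = 1.298 mg/L as Cl₂.
Cl₂ equivalent: 1.298 mg/L × 343,000 L = 445.3 g.
Product at 90.4% available Cl: 445.3 / 0.904 = 492.6 g.

493 g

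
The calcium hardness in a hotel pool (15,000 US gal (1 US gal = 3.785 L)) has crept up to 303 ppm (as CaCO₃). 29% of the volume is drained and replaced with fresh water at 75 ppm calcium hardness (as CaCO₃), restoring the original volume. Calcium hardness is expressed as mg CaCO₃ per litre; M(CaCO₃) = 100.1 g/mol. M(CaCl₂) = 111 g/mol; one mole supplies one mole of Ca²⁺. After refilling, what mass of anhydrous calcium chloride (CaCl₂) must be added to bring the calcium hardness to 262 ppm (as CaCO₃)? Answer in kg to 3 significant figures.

1.58 kg

Volume: 15,000 US gal × 3.785 L/gal = 56,775 L.
After draining 29% and refilling: 303 × 0.71 + 75 × 0.29 = 236.88 ppm.
Deficit to target: 262 − 236.88 = 25.12 mg/L.
As CaCO₃: 25.12 mg/L × 56,775 L = 1426 g; ÷ 100.1 = 14.25 mol Ca²⁺.
Mass: 14.25 × 111 = 1581 g.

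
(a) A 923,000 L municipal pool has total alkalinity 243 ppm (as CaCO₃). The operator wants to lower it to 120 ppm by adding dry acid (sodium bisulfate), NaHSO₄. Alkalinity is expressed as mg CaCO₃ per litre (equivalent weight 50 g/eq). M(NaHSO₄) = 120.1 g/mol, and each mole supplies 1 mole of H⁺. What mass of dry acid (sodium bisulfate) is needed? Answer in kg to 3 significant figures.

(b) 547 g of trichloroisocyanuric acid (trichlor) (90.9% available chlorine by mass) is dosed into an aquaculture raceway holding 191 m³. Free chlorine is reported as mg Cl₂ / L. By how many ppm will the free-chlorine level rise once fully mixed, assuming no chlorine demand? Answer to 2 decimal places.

(a) 273 kg; (b) 2.60 ppm

(a) Alkalinity to neutralize: (243 − 120) = 123 mg/L as CaCO₃ × 923,000 L = 113,500 g as CaCO₃.
(a) Equivalents of H⁺ required: 113,500 ÷ 50 g/eq = 2271 eq = 2271 mol NaHSO₄.
(a) Mass of NaHSO₄: 2271 × 120.1 = 272,700 g.

(b) Volume: 191 m³ = 191,000 L.
(b) Available chlorine delivered: 547 g × 0.909 = 497.2 g as Cl₂.
(b) Concentration rise: 497.2 g / 191,000 L = 2.603 mg/L = 2.60 ppm.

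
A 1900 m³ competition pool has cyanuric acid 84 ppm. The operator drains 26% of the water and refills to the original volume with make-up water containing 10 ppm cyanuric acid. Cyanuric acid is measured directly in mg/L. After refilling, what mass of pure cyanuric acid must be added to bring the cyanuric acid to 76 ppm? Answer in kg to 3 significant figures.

21.4 kg

Volume: 1900 m³ = 1,900,000 L.
After draining 26% and refilling: 84 × 0.74 + 10 × 0.26 = 64.76 ppm.
Deficit to target: 76 − 64.76 = 11.24 mg/L.
Mass: 11.24 mg/L × 1,900,000 L = 21,360 g cyanuric acid.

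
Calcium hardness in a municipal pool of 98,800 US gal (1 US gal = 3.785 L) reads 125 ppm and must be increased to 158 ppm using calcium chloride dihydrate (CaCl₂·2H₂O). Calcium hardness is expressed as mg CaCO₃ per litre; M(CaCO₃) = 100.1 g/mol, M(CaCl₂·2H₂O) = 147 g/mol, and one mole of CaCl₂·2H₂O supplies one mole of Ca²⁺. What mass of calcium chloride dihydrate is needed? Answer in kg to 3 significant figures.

Volume: 98,800 US gal × 3.785 L/gal = 373,958 L.
Hardness to add: (158 − 125) = 33 mg/L as CaCO₃ × 373,958 L = 12,340 g as CaCO₃.
Moles of Ca²⁺ (1 mol Ca²⁺ ≡ 1 mol CaCO₃): 12,340 / 100.1 g/mol = 123.3 mol.
Mass of CaCl₂·2H₂O: 123.3 × 147 = 18,120 g.

18.1 kg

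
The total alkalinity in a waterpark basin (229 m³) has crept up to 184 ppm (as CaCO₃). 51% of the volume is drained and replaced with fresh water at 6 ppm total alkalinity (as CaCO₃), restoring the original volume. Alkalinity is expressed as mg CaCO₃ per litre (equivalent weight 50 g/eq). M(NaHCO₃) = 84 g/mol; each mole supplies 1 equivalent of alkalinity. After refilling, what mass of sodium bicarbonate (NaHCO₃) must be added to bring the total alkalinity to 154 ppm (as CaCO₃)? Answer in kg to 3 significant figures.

Volume: 229 m³ = 229,000 L.
After draining 51% and refilling: 184 × 0.49 + 6 × 0.51 = 93.22 ppm.
Deficit to target: 154 − 93.22 = 60.78 mg/L.
As CaCO₃: 60.78 mg/L × 229,000 L = 13,920 g; ÷ 50 g/eq ÷ 1 = 278.4 mol NaHCO₃.
Mass: 278.4 × 84 = 23,380 g.

23.4 kg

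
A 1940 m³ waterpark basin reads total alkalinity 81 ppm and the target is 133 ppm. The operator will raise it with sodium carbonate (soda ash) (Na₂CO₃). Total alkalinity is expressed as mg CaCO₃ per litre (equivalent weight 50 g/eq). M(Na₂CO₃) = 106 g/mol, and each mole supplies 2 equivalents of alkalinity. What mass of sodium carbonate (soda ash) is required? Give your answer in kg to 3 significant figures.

107 kg

Volume: 1940 m³ = 1,940,000 L.
Alkalinity to add: (133 − 81) = 52 mg/L as CaCO₃ × 1,940,000 L = 100,900 g as CaCO₃.
Equivalents: 100,900 g ÷ 50 g/eq = 2018 eq.
Each mole of Na₂CO₃ supplies 2 eq, so 2018 / 2 = 1009 mol.
Mass: 1009 mol × 106 g/mol = 106,900 g.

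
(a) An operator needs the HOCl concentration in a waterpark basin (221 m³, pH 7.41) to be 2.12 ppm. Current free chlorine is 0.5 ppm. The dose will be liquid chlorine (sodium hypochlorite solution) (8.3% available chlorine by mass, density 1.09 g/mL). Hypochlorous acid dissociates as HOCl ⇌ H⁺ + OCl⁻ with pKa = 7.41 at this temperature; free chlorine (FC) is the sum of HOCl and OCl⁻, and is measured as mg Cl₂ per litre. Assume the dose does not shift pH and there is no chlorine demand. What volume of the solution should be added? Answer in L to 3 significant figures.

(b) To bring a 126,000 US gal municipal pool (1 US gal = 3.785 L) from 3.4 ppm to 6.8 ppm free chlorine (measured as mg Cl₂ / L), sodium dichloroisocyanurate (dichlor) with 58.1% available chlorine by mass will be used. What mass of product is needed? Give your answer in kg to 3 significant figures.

(a) 9.14 L; (b) 2.79 kg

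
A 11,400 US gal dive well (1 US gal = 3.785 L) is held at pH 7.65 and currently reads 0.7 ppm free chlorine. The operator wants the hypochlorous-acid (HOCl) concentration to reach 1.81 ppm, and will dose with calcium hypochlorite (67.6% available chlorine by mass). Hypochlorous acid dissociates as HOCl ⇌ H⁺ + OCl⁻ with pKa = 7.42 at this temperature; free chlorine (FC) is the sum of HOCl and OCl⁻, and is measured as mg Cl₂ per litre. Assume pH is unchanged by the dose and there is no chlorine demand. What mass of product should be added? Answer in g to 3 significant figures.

267 g

Volume: 11,400 US gal × 3.785 L/gal = 43,149 L.
[OCl⁻]/[HOCl] = 10^(pH − pKa) = 10^(7.65 − 7.42) = 1.698; fraction as HOCl = 1/(1 + 1.698) = 0.3706.
Free chlorine required for 1.81 ppm HOCl: 1.81 / 0.3706 = 4.884 ppm.
FC to add: 4.884 − 0.7 = 4.184 mg/L as Cl₂.
Cl₂ equivalent: 4.184 mg/L × 43,149 L = 180.5 g.
Product at 67.6% available Cl: 180.5 / 0.676 = 267.1 g.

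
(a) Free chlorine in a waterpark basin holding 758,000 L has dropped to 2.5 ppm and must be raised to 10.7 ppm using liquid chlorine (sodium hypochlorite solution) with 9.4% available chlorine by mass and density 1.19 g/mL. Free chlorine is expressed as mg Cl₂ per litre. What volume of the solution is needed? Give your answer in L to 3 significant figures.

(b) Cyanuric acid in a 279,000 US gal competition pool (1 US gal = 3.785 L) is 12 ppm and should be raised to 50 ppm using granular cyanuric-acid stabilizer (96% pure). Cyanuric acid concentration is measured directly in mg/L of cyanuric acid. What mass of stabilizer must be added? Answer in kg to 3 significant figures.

(a) Chlorine deficit: 10.7 − 2.5 = 8.2 ppm = 8.2 mg/L as Cl₂.
(a) Cl₂ equivalent needed: 8.2 mg/L × 758,000 L = 6,216,000 mg = 6216 g.
(a) Product at 9.4% available chlorine: 6216 / 0.094 = 66,120 g.
(a) Volume at density 1.19 g/mL: 66,120 g ÷ 1.19 g/mL = 55,570 mL.

(b) Volume: 279,000 US gal × 3.785 L/gal = 1,056,015 L.
(b) CYA to add: (50 − 12) = 38 mg/L × 1,056,015 L = 40,130 g cyanuric acid.
(b) At 96% purity: 40,130 / 0.96 = 41,800 g product.

(a) 55.6 L; (b) 41.8 kg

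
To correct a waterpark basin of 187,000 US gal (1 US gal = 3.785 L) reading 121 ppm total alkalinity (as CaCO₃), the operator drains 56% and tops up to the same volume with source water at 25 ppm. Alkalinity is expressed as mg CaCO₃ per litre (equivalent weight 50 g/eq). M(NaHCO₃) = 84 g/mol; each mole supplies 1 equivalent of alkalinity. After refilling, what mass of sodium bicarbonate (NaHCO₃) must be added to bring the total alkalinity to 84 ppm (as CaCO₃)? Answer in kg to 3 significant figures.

19.9 kg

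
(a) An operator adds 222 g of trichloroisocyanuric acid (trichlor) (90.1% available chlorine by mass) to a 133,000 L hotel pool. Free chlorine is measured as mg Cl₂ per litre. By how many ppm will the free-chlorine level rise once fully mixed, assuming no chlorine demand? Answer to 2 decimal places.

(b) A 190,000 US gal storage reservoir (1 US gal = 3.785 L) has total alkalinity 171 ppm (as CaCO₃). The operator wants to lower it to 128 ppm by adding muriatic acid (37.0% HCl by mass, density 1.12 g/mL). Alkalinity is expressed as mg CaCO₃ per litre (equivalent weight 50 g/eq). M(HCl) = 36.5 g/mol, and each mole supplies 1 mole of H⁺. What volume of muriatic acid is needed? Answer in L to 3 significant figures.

(a) 1.50 ppm; (b) 54.5 L

(a) Available chlorine delivered: 222 g × 0.901 = 200 g as Cl₂.
(a) Concentration rise: 200 g / 133,000 L = 1.504 mg/L = 1.50 ppm.

(b) Volume: 190,000 US gal × 3.785 L/gal = 719,150 L.
(b) Alkalinity to neutralize: (171 − 128) = 43 mg/L as CaCO₃ × 719,150 L = 30,920 g as CaCO₃.
(b) Equivalents of H⁺ required: 30,920 ÷ 50 g/eq = 618.5 eq = 618.5 mol HCl.
(b) Mass of HCl: 618.5 × 36.5 = 22,570 g.
(b) Mass of 37.0% solution: 22,570 / 0.37 = 61,010 g.
(b) Volume: 61,010 g ÷ 1.12 g/mL = 54,470 mL.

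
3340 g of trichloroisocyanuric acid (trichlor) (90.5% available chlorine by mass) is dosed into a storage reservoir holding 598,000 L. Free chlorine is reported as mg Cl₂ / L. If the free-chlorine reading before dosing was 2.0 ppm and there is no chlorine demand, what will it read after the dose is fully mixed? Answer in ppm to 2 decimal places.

Available chlorine delivered: 3340 g × 0.905 = 3023 g as Cl₂.
Concentration rise: 3023 g / 598,000 L = 5.055 mg/L = 5.05 ppm.
Final FC: 2.0 + 5.05 = 7.05 ppm.

7.05 ppm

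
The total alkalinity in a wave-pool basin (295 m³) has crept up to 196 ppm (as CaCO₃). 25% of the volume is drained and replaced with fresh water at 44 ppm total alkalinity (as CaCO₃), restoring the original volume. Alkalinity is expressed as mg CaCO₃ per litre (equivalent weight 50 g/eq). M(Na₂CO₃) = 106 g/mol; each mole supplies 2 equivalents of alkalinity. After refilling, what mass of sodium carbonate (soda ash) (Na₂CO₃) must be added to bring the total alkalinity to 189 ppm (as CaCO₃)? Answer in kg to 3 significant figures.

9.69 kg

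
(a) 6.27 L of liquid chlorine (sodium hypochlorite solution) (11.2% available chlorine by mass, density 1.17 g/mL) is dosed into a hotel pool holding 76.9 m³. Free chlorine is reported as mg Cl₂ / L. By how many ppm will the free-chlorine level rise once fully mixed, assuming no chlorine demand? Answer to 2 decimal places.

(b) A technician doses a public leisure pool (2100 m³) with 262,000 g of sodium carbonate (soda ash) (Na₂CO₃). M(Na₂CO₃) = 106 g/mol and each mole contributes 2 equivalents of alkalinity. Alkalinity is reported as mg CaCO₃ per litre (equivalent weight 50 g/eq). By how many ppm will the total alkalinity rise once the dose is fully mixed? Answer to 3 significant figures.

(a) 10.68 ppm; (b) 118 ppm

(a) Volume: 76.9 m³ = 76,900 L.
(a) Mass of solution: 6.27 L × 1000 mL/L × 1.17 g/mL = 7336 g.
(a) Available chlorine delivered: 7336 g × 0.112 = 821.6 g as Cl₂.
(a) Concentration rise: 821.6 g / 76,900 L = 10.68 mg/L = 10.68 ppm.

(b) Volume: 2100 m³ = 2,100,000 L.
(b) Moles of Na₂CO₃: 262,000 g ÷ 106 g/mol = 2472 mol → 4943 eq of alkalinity.
(b) As CaCO₃: 4943 eq × 50 g/eq = 247,200 g.
(b) Rise: 247,200 g / 2,100,000 L × 1000 = 117.7 mg/L.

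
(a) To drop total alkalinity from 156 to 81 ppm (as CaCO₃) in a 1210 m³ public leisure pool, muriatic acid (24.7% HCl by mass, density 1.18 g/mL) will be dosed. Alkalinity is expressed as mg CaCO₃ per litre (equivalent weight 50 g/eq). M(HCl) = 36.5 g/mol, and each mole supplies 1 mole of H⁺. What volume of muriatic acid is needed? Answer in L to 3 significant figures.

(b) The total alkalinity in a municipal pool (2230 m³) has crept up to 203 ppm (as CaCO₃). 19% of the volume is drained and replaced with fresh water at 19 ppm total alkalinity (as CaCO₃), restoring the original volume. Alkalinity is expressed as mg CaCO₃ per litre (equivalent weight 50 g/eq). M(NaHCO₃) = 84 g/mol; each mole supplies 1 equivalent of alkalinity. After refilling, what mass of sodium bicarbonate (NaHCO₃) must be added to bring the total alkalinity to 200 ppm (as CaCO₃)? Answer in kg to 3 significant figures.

(a) Volume: 1210 m³ = 1,210,000 L.
(a) Alkalinity to neutralize: (156 − 81) = 75 mg/L as CaCO₃ × 1,210,000 L = 90,750 g as CaCO₃.
(a) Equivalents of H⁺ required: 90,750 ÷ 50 g/eq = 1815 eq = 1815 mol HCl.
(a) Mass of HCl: 1815 × 36.5 = 66,250 g.
(a) Mass of 24.7% solution: 66,250 / 0.247 = 268,200 g.
(a) Volume: 268,200 g ÷ 1.18 g/mL = 227,300 mL.

(b) Volume: 2230 m³ = 2,230,000 L.
(b) After draining 19% and refilling: 203 × 0.81 + 19 × 0.19 = 168.04 ppm.
(b) Deficit to target: 200 − 168.04 = 31.96 mg/L.
(b) As CaCO₃: 31.96 mg/L × 2,230,000 L = 71,270 g; ÷ 50 g/eq ÷ 1 = 1425 mol NaHCO₃.
(b) Mass: 1425 × 84 = 119,700 g.

(a) 227 L; (b) 120 kg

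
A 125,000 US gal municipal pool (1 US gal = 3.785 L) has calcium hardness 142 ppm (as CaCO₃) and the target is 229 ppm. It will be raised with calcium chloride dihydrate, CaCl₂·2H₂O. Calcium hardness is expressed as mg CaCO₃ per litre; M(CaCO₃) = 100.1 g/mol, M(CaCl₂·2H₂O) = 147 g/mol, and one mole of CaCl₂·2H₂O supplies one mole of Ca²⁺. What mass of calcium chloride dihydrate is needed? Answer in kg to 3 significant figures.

Volume: 125,000 US gal × 3.785 L/gal = 473,125 L.
Hardness to add: (229 − 142) = 87 mg/L as CaCO₃ × 473,125 L = 41,160 g as CaCO₃.
Moles of Ca²⁺ (1 mol Ca²⁺ ≡ 1 mol CaCO₃): 41,160 / 100.1 g/mol = 411.2 mol.
Mass of CaCl₂·2H₂O: 411.2 × 147 = 60,450 g.

60.4 kg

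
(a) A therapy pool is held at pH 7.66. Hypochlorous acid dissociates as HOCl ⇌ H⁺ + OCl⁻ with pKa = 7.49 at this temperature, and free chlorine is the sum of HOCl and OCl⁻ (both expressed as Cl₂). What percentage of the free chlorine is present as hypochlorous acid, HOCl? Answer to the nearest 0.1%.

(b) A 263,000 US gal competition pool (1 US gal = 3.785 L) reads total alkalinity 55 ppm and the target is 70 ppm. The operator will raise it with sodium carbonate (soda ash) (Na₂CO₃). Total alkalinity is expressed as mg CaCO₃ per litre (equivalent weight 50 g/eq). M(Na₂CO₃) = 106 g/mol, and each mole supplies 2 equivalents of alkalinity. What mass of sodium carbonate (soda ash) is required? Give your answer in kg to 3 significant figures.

(a) 40.3%; (b) 15.8 kg

(a) [OCl⁻]/[HOCl] = 10^(pH − pKa) = 10^(7.66 − 7.49) = 10^0.17 = 1.479.
(a) Fraction as HOCl = 1 / (1 + 1.479) = 0.4034.

(b) Volume: 263,000 US gal × 3.785 L/gal = 995,455 L.
(b) Alkalinity to add: (70 − 55) = 15 mg/L as CaCO₃ × 995,455 L = 14,930 g as CaCO₃.
(b) Equivalents: 14,930 g ÷ 50 g/eq = 298.6 eq.
(b) Each mole of Na₂CO₃ supplies 2 eq, so 298.6 / 2 = 149.3 mol.
(b) Mass: 149.3 mol × 106 g/mol = 15,830 g.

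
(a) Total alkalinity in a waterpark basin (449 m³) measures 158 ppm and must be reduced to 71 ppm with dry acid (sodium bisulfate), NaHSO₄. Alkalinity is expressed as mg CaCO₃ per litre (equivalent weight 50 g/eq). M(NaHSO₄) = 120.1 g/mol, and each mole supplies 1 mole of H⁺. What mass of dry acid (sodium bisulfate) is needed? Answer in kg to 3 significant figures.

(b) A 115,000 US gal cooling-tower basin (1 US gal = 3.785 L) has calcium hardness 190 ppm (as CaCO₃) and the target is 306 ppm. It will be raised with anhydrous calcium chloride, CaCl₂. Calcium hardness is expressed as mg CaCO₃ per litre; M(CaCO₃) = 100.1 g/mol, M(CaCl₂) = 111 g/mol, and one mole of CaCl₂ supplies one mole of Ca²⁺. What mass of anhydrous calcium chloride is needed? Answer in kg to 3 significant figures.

(a) 93.8 kg; (b) 56.0 kg

(a) Volume: 449 m³ = 449,000 L.
(a) Alkalinity to neutralize: (158 − 71) = 87 mg/L as CaCO₃ × 449,000 L = 39,060 g as CaCO₃.
(a) Equivalents of H⁺ required: 39,060 ÷ 50 g/eq = 781.3 eq = 781.3 mol NaHSO₄.
(a) Mass of NaHSO₄: 781.3 × 120.1 = 93,830 g.

(b) Volume: 115,000 US gal × 3.785 L/gal = 435,275 L.
(b) Hardness to add: (306 − 190) = 116 mg/L as CaCO₃ × 435,275 L = 50,490 g as CaCO₃.
(b) Moles of Ca²⁺ (1 mol Ca²⁺ ≡ 1 mol CaCO₃): 50,490 / 100.1 g/mol = 504.4 mol.
(b) Mass of CaCl₂: 504.4 × 111 = 55,990 g.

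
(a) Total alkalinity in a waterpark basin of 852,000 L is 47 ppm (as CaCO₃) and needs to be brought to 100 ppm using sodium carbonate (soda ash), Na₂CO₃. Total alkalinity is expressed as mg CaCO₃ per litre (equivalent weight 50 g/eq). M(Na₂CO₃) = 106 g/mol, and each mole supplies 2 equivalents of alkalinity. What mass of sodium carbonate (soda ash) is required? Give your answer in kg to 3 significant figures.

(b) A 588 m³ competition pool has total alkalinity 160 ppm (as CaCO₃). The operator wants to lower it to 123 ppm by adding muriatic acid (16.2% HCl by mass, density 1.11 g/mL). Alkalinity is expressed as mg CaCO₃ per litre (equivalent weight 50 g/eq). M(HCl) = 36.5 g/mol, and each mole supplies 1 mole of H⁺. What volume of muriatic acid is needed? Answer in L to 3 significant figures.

(a) 47.9 kg; (b) 88.3 L

(a) Alkalinity to add: (100 − 47) = 53 mg/L as CaCO₃ × 852,000 L = 45,160 g as CaCO₃.
(a) Equivalents: 45,160 g ÷ 50 g/eq = 903.1 eq.
(a) Each mole of Na₂CO₃ supplies 2 eq, so 903.1 / 2 = 451.6 mol.
(a) Mass: 451.6 mol × 106 g/mol = 47,870 g.

(b) Volume: 588 m³ = 588,000 L.
(b) Alkalinity to neutralize: (160 − 123) = 37 mg/L as CaCO₃ × 588,000 L = 21,760 g as CaCO₃.
(b) Equivalents of H⁺ required: 21,760 ÷ 50 g/eq = 435.1 eq = 435.1 mol HCl.
(b) Mass of HCl: 435.1 × 36.5 = 15,880 g.
(b) Mass of 16.2% solution: 15,880 / 0.162 = 98,040 g.
(b) Volume: 98,040 g ÷ 1.11 g/mL = 88,320 mL.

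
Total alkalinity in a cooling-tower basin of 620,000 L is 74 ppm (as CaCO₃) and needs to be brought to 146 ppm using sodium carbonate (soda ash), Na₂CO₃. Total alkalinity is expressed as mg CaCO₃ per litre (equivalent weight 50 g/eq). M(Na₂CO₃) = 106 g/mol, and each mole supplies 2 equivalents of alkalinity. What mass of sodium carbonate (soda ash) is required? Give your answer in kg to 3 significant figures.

Alkalinity to add: (146 − 74) = 72 mg/L as CaCO₃ × 620,000 L = 44,640 g as CaCO₃.
Equivalents: 44,640 g ÷ 50 g/eq = 892.8 eq.
Each mole of Na₂CO₃ supplies 2 eq, so 892.8 / 2 = 446.4 mol.
Mass: 446.4 mol × 106 g/mol = 47,320 g.

47.3 kg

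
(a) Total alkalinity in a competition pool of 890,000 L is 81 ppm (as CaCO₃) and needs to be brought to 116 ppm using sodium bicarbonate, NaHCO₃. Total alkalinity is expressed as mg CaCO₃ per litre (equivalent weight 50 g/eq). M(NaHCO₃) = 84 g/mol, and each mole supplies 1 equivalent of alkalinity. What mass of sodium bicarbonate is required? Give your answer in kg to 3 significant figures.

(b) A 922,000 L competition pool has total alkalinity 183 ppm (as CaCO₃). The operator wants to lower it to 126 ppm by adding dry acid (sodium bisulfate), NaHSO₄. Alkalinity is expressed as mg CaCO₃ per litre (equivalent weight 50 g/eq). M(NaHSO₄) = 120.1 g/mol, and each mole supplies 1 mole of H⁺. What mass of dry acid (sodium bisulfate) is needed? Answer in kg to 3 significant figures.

(a) 52.3 kg; (b) 126 kg

(a) Alkalinity to add: (116 − 81) = 35 mg/L as CaCO₃ × 890,000 L = 31,150 g as CaCO₃.
(a) Equivalents: 31,150 g ÷ 50 g/eq = 623 eq.
(a) NaHCO₃ supplies 1 eq per mole → 623 mol.
(a) Mass: 623 mol × 84 g/mol = 52,330 g.

(b) Alkalinity to neutralize: (183 − 126) = 57 mg/L as CaCO₃ × 922,000 L = 52,550 g as CaCO₃.
(b) Equivalents of H⁺ required: 52,550 ÷ 50 g/eq = 1051 eq = 1051 mol NaHSO₄.
(b) Mass of NaHSO₄: 1051 × 120.1 = 126,200 g.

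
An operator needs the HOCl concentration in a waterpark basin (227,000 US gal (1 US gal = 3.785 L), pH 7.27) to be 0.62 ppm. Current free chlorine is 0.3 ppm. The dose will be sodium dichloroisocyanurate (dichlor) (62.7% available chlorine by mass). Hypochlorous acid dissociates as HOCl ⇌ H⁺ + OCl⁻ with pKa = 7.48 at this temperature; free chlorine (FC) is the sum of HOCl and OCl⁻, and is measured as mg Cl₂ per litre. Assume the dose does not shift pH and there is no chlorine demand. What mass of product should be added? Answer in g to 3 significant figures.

962 g

Volume: 227,000 US gal × 3.785 L/gal = 859,195 L.
[OCl⁻]/[HOCl] = 10^(pH − pKa) = 10^(7.27 − 7.48) = 0.6166; fraction as HOCl = 1/(1 + 0.6166) = 0.6186.
Free chlorine required for 0.62 ppm HOCl: 0.62 / 0.6186 = 1.002 ppm.
FC to add: 1.002 − 0.3 = 0.7023 mg/L as Cl₂.
Cl₂ equivalent: 0.7023 mg/L × 859,195 L = 603.4 g.
Product at 62.7% available Cl: 603.4 / 0.627 = 962.4 g.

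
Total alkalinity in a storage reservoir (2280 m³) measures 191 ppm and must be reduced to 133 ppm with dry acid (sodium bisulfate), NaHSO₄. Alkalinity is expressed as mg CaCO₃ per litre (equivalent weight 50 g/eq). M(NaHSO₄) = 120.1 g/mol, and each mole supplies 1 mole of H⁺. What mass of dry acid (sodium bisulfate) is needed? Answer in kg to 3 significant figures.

318 kg

Volume: 2280 m³ = 2,280,000 L.
Alkalinity to neutralize: (191 − 133) = 58 mg/L as CaCO₃ × 2,280,000 L = 132,200 g as CaCO₃.
Equivalents of H⁺ required: 132,200 ÷ 50 g/eq = 2645 eq = 2645 mol NaHSO₄.
Mass of NaHSO₄: 2645 × 120.1 = 317,600 g.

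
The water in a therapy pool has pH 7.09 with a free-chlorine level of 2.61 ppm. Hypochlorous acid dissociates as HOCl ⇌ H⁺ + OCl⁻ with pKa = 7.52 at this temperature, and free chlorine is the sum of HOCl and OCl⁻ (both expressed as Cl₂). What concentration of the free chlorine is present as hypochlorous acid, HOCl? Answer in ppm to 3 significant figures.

[OCl⁻]/[HOCl] = 10^(pH − pKa) = 10^(7.09 − 7.52) = 10^-0.43 = 0.3715.
Fraction as HOCl = 1 / (1 + 0.3715) = 0.7291.
HOCl = 0.7291 × 2.61 ppm = 1.903 ppm.

1.90 ppm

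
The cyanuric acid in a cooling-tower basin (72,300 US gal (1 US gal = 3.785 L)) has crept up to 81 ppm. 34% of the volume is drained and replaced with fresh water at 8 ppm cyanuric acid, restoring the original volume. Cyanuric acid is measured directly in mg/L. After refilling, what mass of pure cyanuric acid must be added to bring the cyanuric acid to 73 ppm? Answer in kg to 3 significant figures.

4.60 kg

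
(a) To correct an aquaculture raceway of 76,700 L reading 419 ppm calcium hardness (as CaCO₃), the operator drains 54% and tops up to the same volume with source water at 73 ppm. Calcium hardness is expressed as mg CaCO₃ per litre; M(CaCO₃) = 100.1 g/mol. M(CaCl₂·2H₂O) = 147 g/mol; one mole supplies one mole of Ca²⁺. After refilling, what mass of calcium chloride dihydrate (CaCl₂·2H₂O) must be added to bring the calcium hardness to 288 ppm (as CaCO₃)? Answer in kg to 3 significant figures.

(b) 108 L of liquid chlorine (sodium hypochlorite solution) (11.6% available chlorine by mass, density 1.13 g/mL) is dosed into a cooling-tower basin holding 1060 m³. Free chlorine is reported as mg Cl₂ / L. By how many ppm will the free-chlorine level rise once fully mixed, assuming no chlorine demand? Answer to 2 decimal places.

(a) 6.29 kg; (b) 13.36 ppm

(a) After draining 54% and refilling: 419 × 0.46 + 73 × 0.54 = 232.16 ppm.
(a) Deficit to target: 288 − 232.16 = 55.84 mg/L.
(a) As CaCO₃: 55.84 mg/L × 76,700 L = 4283 g; ÷ 100.1 = 42.79 mol Ca²⁺.
(a) Mass: 42.79 × 147 = 6290 g.

(b) Volume: 1060 m³ = 1,060,000 L.
(b) Mass of solution: 108 L × 1000 mL/L × 1.13 g/mL = 122,000 g.
(b) Available chlorine delivered: 122,000 g × 0.116 = 14,160 g as Cl₂.
(b) Concentration rise: 14,160 g / 1,060,000 L = 13.36 mg/L = 13.36 ppm.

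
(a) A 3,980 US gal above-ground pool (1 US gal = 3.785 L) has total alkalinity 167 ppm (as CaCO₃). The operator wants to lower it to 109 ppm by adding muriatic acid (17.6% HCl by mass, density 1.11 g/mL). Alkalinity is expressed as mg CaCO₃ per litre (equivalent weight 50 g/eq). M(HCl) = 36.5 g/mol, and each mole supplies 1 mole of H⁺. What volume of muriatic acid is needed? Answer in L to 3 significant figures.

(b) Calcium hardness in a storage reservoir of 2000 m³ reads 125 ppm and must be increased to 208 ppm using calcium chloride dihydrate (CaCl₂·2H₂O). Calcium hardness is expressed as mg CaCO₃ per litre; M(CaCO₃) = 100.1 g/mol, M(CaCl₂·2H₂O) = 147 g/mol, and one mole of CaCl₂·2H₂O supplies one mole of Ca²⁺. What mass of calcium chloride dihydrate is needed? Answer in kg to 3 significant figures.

(a) Volume: 3,980 US gal × 3.785 L/gal = 15,064 L.
(a) Alkalinity to neutralize: (167 − 109) = 58 mg/L as CaCO₃ × 15,064 L = 873.7 g as CaCO₃.
(a) Equivalents of H⁺ required: 873.7 ÷ 50 g/eq = 17.47 eq = 17.47 mol HCl.
(a) Mass of HCl: 17.47 × 36.5 = 637.8 g.
(a) Mass of 17.6% solution: 637.8 / 0.176 = 3624 g.
(a) Volume: 3624 g ÷ 1.11 g/mL = 3265 mL.

(b) Volume: 2000 m³ = 2,000,000 L.
(b) Hardness to add: (208 − 125) = 83 mg/L as CaCO₃ × 2,000,000 L = 166,000 g as CaCO₃.
(b) Moles of Ca²⁺ (1 mol Ca²⁺ ≡ 1 mol CaCO₃): 166,000 / 100.1 g/mol = 1658 mol.
(b) Mass of CaCl₂·2H₂O: 1658 × 147 = 243,800 g.

(a) 3.26 L; (b) 244 kg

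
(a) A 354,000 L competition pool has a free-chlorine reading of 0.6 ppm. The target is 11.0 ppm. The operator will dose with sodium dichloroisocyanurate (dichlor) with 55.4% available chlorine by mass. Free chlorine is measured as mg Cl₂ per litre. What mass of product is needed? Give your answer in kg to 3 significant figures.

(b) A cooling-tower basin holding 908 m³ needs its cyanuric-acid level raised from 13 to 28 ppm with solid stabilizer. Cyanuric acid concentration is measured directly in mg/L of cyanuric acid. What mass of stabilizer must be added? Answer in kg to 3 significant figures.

(a) 6.65 kg; (b) 13.6 kg

(a) Chlorine deficit: 11.0 − 0.6 = 10.4 ppm = 10.4 mg/L as Cl₂.
(a) Cl₂ equivalent needed: 10.4 mg/L × 354,000 L = 3,682,000 mg = 3682 g.
(a) Product at 55.4% available chlorine: 3682 / 0.554 = 6645 g.

(b) Volume: 908 m³ = 908,000 L.
(b) CYA to add: (28 − 13) = 15 mg/L × 908,000 L = 13,620 g cyanuric acid.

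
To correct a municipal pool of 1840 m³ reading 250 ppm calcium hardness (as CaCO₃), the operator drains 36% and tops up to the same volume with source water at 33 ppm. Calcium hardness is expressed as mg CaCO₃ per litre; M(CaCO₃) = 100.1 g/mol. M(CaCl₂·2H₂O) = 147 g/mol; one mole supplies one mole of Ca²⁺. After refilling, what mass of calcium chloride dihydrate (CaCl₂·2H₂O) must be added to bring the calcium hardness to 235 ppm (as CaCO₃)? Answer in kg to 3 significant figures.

Volume: 1840 m³ = 1,840,000 L.
After draining 36% and refilling: 250 × 0.64 + 33 × 0.36 = 171.88 ppm.
Deficit to target: 235 − 171.88 = 63.12 mg/L.
As CaCO₃: 63.12 mg/L × 1,840,000 L = 116,100 g; ÷ 100.1 = 1160 mol Ca²⁺.
Mass: 1160 × 147 = 170,600 g.

171 kg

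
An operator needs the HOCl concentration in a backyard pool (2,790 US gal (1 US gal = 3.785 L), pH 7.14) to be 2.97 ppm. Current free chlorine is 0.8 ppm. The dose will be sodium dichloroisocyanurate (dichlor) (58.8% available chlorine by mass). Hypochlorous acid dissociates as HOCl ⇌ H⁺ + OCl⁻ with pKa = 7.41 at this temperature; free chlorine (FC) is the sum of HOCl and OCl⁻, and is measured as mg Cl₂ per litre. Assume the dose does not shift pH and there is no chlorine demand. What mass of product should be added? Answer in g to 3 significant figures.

Volume: 2,790 US gal × 3.785 L/gal = 10,560 L.
[OCl⁻]/[HOCl] = 10^(pH − pKa) = 10^(7.14 − 7.41) = 0.537; fraction as HOCl = 1/(1 + 0.537) = 0.6506.
Free chlorine required for 2.97 ppm HOCl: 2.97 / 0.6506 = 4.565 ppm.
FC to add: 4.565 − 0.8 = 3.765 mg/L as Cl₂.
Cl₂ equivalent: 3.765 mg/L × 10,560 L = 39.76 g.
Product at 58.8% available Cl: 39.76 / 0.588 = 67.62 g.

67.6 g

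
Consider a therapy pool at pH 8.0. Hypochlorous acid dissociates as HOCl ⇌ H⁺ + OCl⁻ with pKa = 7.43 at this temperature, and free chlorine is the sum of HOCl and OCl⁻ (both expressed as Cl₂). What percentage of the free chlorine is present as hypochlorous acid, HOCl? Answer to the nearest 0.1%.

21.2%

[OCl⁻]/[HOCl] = 10^(pH − pKa) = 10^(8.0 − 7.43) = 10^0.57 = 3.715.
Fraction as HOCl = 1 / (1 + 3.715) = 0.2121.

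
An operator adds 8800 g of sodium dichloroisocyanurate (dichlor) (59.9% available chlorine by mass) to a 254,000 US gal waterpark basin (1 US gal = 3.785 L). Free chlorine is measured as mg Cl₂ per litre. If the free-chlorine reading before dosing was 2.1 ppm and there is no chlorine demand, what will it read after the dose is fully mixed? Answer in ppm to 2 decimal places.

Volume: 254,000 US gal × 3.785 L/gal = 961,390 L.
Available chlorine delivered: 8800 g × 0.599 = 5271 g as Cl₂.
Concentration rise: 5271 g / 961,390 L = 5.483 mg/L = 5.48 ppm.
Final FC: 2.1 + 5.48 = 7.58 ppm.

7.58 ppm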